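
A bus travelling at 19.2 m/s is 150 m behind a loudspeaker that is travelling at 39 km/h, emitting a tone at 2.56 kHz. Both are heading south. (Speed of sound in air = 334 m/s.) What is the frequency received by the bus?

39 km/h = 10.83 m/s.
The bus is behind, so the loudspeaker is moving away from it while the bus is moving toward the loudspeaker.
With source receding and observer approaching, f' = f · (v + v_o)/(v + v_s).
f' = 2.56 × (334 + 19.2)/(334 + 10.83) = 2.56 × 353.2/344.83 ≈ 2.62 kHz.

2.62 kHz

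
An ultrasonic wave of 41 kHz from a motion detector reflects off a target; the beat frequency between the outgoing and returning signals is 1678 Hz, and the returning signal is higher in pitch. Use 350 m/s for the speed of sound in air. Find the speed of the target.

7.0 m/s

Double Doppler shift off a moving reflector: f₂ = f₀ · (v + u)/(v − u) (u > 0 toward emitter).
Returning signal is higher, so f₂ = f₀ + Δf = 41000 + 1678 = 42678 Hz.
Rearranging, u = v · (f₂ − f₀)/(f₂ + f₀) = 350 × 1678/83678 ≈ 7.0 m/s.
So the target is moving at 7.0 m/s toward the emitter.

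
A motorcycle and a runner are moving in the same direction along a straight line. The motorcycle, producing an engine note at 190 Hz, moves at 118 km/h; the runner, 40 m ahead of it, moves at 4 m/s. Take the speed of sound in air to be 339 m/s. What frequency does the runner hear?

118 km/h = 32.78 m/s.
The runner is ahead, so the motorcycle is moving toward it while the runner is moving away from the motorcycle.
Both move, so f' = f · (v − v_o)/(v − v_s).
f' = 190 × (339 − 4)/(339 − 32.78) = 190 × 335/306.22 ≈ 208 Hz.

208 Hz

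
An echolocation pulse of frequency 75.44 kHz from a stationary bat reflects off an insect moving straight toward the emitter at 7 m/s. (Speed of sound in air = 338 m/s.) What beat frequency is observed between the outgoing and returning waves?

At the insect (a moving observer), f₁ = f₀ · (v + u)/v = 75.44 × 345/338 ≈ 77.00 kHz.
The reflection then acts as a moving source: f₂ = f₁ · v/(v − u) ≈ 78.63 kHz.
Beat frequency (with f₀ = 75440 Hz): |f₂ − f₀| = 2u·f₀/(v − u) = 2 × 7 × 75440/331 ≈ 3191 Hz.

3191 Hz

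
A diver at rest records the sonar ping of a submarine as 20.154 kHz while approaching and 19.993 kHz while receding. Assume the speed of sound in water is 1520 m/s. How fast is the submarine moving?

6.1 m/s

f₁/f₂ = (v + v_s)/(v − v_s), so v_s = v · (f₁ − f₂)/(f₁ + f₂).
v_s = 1520 × (20.154 − 19.993)/(20.154 + 19.993) = 1520 × 0.161/40.147 ≈ 6.1 m/s.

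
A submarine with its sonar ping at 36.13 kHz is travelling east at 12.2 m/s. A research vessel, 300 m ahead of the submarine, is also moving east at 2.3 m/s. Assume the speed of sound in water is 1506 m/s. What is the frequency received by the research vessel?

The research vessel is ahead, so the submarine is moving toward it while the research vessel is moving away from the submarine.
With source approaching and observer receding, f' = f · (v − v_o)/(v − v_s).
f' = 36.13 × (1506 − 2.3)/(1506 − 12.2) = 36.13 × 1503.7/1493.8 ≈ 36.4 kHz.

36.4 kHz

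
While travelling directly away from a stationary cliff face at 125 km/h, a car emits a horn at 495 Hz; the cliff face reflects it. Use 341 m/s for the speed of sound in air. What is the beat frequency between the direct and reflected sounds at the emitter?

91 Hz

125 km/h = 34.72 m/s.
The cliff face receives the sound from a moving source: f₁ = f₀ · v/(v + v_e) = 495 × 341/375.72 ≈ 449.3 Hz.
On the return leg the car is a moving observer: f₂ = f₁ · (v − v_e)/v = 449.3 × 306.28/341 ≈ 403.5 Hz.
Beat against the emitted tone: |f₂ − f₀| = 2v_e·f₀/(v + v_e) = 2 × 34.72 × 495/375.72 ≈ 91 Hz.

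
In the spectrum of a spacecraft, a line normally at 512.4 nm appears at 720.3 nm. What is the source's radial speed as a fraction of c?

λ'/λ₀ = 1.4057 > 1 (redshift), so the source is receding.
λ'/λ₀ = √((1 + β)/(1 − β)) for a receding source ⇒ β = (r² − 1)/(r² + 1) with r = λ'/λ₀.
β = (1.9761 − 1)/(1.9761 + 1) ≈ 0.328.

0.328c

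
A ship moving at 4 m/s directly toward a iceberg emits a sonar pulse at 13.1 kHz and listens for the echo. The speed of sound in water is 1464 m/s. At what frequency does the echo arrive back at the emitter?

13.17 kHz

The iceberg receives the sound from a moving source: f₁ = f₀ · v/(v − v_e) = 13.1 × 1464/1460 ≈ 13.14 kHz.
On the return leg the ship is a moving observer: f₂ = f₁ · (v + v_e)/v = 13.14 × 1468/1464 ≈ 13.17 kHz.
Equivalently f₂ = f₀ · (v + v_e)/(v − v_e).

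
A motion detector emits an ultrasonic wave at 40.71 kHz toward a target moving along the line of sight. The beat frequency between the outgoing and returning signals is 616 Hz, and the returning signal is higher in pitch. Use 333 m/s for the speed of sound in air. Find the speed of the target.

Double Doppler shift off a moving reflector: f₂ = f₀ · (v + u)/(v − u) (u > 0 toward emitter).
Returning signal is higher, so f₂ = f₀ + Δf = 40710 + 616 = 41326 Hz.
Rearranging, u = v · (f₂ − f₀)/(f₂ + f₀) = 333 × 616/82036 ≈ 2.50 m/s.
So the target is moving at 2.50 m/s toward the emitter.

2.50 m/s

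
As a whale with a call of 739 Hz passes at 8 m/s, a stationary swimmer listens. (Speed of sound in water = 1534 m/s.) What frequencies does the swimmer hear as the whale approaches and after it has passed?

743 Hz approaching; 735 Hz receding

Approaching: f₁ = f · v/(v − v_s) = 739 × 1534/1526 ≈ 743 Hz.
Receding: f₂ = f · v/(v + v_s) = 739 × 1534/1542 ≈ 735 Hz.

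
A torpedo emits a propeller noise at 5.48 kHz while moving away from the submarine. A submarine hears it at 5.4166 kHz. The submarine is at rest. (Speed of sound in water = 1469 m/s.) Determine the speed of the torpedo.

f' = f · v/(v + v_s) ⇒ v_s = v · |1 − f/f'|.
v_s = 1469 × |1 − 5.48/5.4166| = 1469 × 0.0117 ≈ 17.2 m/s.

17.2 m/s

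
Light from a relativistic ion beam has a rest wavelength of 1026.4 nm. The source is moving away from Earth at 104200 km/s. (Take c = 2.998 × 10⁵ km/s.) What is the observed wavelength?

β = v/c = 104200/299800 = 0.3476.
Relativistic Doppler for wavelength: λ' = λ₀ · √((1 + β)/(1 − β)).
λ' = 1026.4 × √(1.3476/0.6524) = 1026.4 × 1.43716 ≈ 1475.1 nm.

1475.1 nm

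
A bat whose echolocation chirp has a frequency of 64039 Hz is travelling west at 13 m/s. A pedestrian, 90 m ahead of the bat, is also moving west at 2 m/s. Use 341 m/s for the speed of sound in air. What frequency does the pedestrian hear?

The pedestrian is ahead, so the bat is moving toward it while the pedestrian is moving away from the bat.
Both move, so f' = f · (v − v_o)/(v − v_s).
f' = 64039 × (341 − 2)/(341 − 13) = 64039 × 339/328 ≈ 66187 Hz.

66187 Hz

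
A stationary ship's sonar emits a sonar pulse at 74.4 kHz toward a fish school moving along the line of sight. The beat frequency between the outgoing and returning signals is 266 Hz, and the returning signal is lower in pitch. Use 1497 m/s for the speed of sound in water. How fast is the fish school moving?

Double Doppler shift off a moving reflector: f₂ = f₀ · (v + u)/(v − u) (u > 0 toward emitter).
Returning signal is lower, so f₂ = f₀ − Δf = 74400 − 266 = 74134 Hz.
Rearranging, u = v · (f₂ − f₀)/(f₂ + f₀) = 1497 × -266/148534 ≈ -2.68 m/s.
So the fish school is moving at 2.68 m/s away from the emitter.

2.68 m/s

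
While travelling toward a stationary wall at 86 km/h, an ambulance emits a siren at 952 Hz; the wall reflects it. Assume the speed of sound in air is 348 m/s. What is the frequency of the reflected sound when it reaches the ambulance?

1092 Hz

86 km/h = 23.89 m/s.
The wall receives the sound from a moving source: f₁ = f₀ · v/(v − v_e) = 952 × 348/324.11 ≈ 1022 Hz.
On the return leg the ambulance is a moving observer: f₂ = f₁ · (v + v_e)/v = 1022 × 371.89/348 ≈ 1092 Hz.
Equivalently f₂ = f₀ · (v + v_e)/(v − v_e).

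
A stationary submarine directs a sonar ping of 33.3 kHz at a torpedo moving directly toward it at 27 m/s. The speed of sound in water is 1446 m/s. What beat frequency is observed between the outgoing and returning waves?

At the torpedo (a moving observer), f₁ = f₀ · (v + u)/v = 33.3 × 1473/1446 ≈ 33.922 kHz.
On reflection it acts as a source moving toward the stationary detector: f₂ = f₁ · v/(v − u) = 33.922 × 1446/1419 ≈ 34.567 kHz.
Beat frequency (with f₀ = 33300 Hz): |f₂ − f₀| = 2u·f₀/(v − u) = 2 × 27 × 33300/1419 ≈ 1267 Hz.

1267 Hz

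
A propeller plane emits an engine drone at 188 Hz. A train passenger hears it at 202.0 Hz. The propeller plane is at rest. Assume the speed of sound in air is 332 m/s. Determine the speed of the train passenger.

24.7 m/s

f' > f, so the train passenger is approaching.
f' = f · (v + v_o)/v ⇒ v_o = v · |f'/f − 1|.
v_o = 332 × |202.0/188 − 1| = 332 × 0.07447 ≈ 24.7 m/s.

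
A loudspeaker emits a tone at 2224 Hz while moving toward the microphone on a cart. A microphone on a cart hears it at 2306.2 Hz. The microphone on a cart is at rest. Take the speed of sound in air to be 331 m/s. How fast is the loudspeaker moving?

11.8 m/s

f' = f · v/(v − v_s) ⇒ v_s = v · |1 − f/f'|.
v_s = 331 × |1 − 2224/2306.2| = 331 × 0.03564 ≈ 11.8 m/s.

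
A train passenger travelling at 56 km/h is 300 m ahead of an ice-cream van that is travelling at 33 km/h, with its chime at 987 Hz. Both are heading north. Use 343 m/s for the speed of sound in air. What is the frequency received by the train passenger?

33 km/h = 9.167 m/s; 56 km/h = 15.56 m/s.
The train passenger is ahead, so the ice-cream van is moving toward it while the train passenger is moving away from the ice-cream van.
With source approaching and observer receding, f' = f · (v − v_o)/(v − v_s).
f' = 987 × (343 − 15.56)/(343 − 9.167) = 987 × 327.44/333.83 ≈ 968 Hz.

968 Hz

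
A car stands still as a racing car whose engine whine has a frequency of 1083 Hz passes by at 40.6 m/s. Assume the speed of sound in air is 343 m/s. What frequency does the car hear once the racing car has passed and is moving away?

968 Hz

Receding: f₂ = f · v/(v + v_s) = 1083 × 343/383.6 ≈ 968 Hz.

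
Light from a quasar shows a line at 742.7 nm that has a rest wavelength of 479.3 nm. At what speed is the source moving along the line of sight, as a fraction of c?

λ'/λ₀ = 1.5496 > 1 (redshift), so the source is receding.
λ'/λ₀ = √((1 + β)/(1 − β)) for a receding source ⇒ β = (r² − 1)/(r² + 1) with r = λ'/λ₀.
β = (2.4011 − 1)/(2.4011 + 1) ≈ 0.412.

0.412c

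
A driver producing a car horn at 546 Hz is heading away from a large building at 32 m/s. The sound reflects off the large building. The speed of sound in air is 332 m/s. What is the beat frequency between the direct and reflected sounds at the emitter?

96 Hz

The large building receives the sound from a moving source: f₁ = f₀ · v/(v + v_e) = 546 × 332/364 ≈ 498.0 Hz.
On the return leg the driver is a moving observer: f₂ = f₁ · (v − v_e)/v = 498.0 × 300/332 ≈ 450.0 Hz.
Equivalently f₂ = f₀ · (v − v_e)/(v + v_e).
Beat against the emitted tone: |f₂ − f₀| = 2v_e·f₀/(v + v_e) = 2 × 32 × 546/364 ≈ 96 Hz.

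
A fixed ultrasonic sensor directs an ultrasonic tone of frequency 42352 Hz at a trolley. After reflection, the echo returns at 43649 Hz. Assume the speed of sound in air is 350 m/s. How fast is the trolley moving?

5.3 m/s

Double Doppler shift off a moving reflector: f₂ = f₀ · (v + u)/(v − u) (u > 0 toward emitter).
Rearranging, u = v · (f₂ − f₀)/(f₂ + f₀) = 350 × 1297/86001 ≈ 5.3 m/s.
So the trolley is moving at 5.3 m/s toward the emitter.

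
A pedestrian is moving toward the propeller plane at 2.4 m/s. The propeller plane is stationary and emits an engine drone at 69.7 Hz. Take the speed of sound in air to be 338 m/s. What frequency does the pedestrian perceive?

Moving observer, stationary source: f' = f · (v + v_o)/v.
f' = 69.7 × (338 + 2.4)/338 = 69.7 × 340.4/338 ≈ 70 Hz.

70 Hz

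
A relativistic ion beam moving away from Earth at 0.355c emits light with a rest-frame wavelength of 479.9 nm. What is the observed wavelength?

695.6 nm

Relativistic Doppler for wavelength: λ' = λ₀ · √((1 + β)/(1 − β)).
λ' = 479.9 × √(1.3550/0.6450) = 479.9 × 1.44941 ≈ 695.6 nm.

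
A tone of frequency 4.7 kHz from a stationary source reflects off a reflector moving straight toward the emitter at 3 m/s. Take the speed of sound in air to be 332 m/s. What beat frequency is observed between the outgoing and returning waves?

86 Hz

At the reflector (a moving observer), f₁ = f₀ · (v + u)/v = 4.7 × 335/332 ≈ 4.7425 kHz.
On reflection it acts as a source moving toward the stationary detector: f₂ = f₁ · v/(v − u) = 4.7425 × 332/329 ≈ 4.7857 kHz.
Beat frequency (with f₀ = 4700 Hz): |f₂ − f₀| = 2u·f₀/(v − u) = 2 × 3 × 4700/329 ≈ 86 Hz.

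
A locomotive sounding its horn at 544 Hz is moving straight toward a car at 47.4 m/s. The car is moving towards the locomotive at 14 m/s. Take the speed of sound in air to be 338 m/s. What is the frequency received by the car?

659 Hz

General Doppler shift: f' = f · (v + v_o)/(v − v_s).
f' = 544 × (338 + 14)/(338 − 47.4) = 544 × 352/290.6 ≈ 659 Hz.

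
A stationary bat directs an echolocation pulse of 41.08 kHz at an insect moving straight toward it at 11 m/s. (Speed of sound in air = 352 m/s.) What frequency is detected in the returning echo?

At the insect (a moving observer), f₁ = f₀ · (v + u)/v = 41.08 × 363/352 ≈ 42.4 kHz.
The reflection then acts as a moving source: f₂ = f₁ · v/(v − u) ≈ 43.7 kHz.
Equivalently f₂ = f₀ · (v + u)/(v − u).

43.7 kHz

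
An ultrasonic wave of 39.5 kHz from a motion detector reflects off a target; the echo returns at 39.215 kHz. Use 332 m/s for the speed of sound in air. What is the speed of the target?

1.20 m/s

Double Doppler shift off a moving reflector: f₂ = f₀ · (v + u)/(v − u) (u > 0 toward emitter).
Rearranging, u = v · (f₂ − f₀)/(f₂ + f₀) = 332 × -0.285/78.715 ≈ -1.20 m/s.
So the target is moving at 1.20 m/s away from the emitter.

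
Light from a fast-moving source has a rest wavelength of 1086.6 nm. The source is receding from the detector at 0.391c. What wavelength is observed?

Relativistic Doppler for wavelength: λ' = λ₀ · √((1 + β)/(1 − β)).
λ' = 1086.6 × √(1.3910/0.6090) = 1086.6 × 1.51131 ≈ 1642.2 nm.

1642.2 nm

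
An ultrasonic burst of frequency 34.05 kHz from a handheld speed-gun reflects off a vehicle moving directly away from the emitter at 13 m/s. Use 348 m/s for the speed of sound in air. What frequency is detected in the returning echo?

31.6 kHz

At the vehicle (a moving observer), f₁ = f₀ · (v − u)/v = 34.05 × 335/348 ≈ 32.8 kHz.
The reflection then acts as a moving source: f₂ = f₁ · v/(v + u) ≈ 31.6 kHz.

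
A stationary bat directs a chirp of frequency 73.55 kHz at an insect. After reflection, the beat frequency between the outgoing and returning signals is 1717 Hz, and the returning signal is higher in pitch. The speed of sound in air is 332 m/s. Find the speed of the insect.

3.8 m/s

Double Doppler shift off a moving reflector: f₂ = f₀ · (v + u)/(v − u) (u > 0 toward emitter).
Returning signal is higher, so f₂ = f₀ + Δf = 73550 + 1717 = 75267 Hz.
Rearranging, u = v · (f₂ − f₀)/(f₂ + f₀) = 332 × 1717/148817 ≈ 3.8 m/s.
So the insect is moving at 3.8 m/s toward the emitter.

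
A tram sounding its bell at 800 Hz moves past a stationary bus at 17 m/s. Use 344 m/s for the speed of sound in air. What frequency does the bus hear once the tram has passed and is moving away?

762 Hz

Receding: f₂ = f · v/(v + v_s) = 800 × 344/361 ≈ 762 Hz.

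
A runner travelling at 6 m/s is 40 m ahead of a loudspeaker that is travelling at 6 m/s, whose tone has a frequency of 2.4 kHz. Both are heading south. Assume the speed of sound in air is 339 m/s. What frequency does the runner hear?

2.40 kHz

The runner is ahead, so the loudspeaker is moving toward it while the runner is moving away from the loudspeaker.
General Doppler shift: f' = f · (v − v_o)/(v − v_s).
f' = 2.4 × (339 − 6)/(339 − 6) = 2.4 × 333/333 ≈ 2.40 kHz.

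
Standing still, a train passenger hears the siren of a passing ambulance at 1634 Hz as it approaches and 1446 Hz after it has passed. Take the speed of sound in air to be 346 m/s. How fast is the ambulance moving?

f₁/f₂ = (v + v_s)/(v − v_s), so v_s = v · (f₁ − f₂)/(f₁ + f₂).
v_s = 346 × (1634 − 1446)/(1634 + 1446) = 346 × 188/3080 ≈ 21.1 m/s.

21.1 m/s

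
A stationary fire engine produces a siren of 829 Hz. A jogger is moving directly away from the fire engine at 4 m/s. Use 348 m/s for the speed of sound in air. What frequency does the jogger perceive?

819 Hz

Only the observer moves, away from the source, so f' = f · (v − v_o)/v.
f' = 829 × (348 − 4)/348 = 829 × 344/348 ≈ 819 Hz.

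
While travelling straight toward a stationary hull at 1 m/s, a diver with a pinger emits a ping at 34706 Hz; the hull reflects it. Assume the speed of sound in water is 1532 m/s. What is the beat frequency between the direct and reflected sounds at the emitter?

The hull receives the sound from a moving source: f₁ = f₀ · v/(v − v_e) = 34706 × 1532/1531 ≈ 34728.7 Hz.
On the return leg the diver with a pinger is a moving observer: f₂ = f₁ · (v + v_e)/v = 34728.7 × 1533/1532 ≈ 34751.3 Hz.
Equivalently f₂ = f₀ · (v + v_e)/(v − v_e).
Beat against the emitted tone: |f₂ − f₀| = 2v_e·f₀/(v − v_e) = 2 × 1 × 34706/1531 ≈ 45.3 Hz.

45.3 Hz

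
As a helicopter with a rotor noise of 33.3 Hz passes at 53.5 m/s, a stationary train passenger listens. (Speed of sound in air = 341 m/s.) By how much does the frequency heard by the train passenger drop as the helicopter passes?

Approaching: f₁ = f · v/(v − v_s) = 33.3 × 341/287.5 ≈ 39.5 Hz.
Receding: f₂ = f · v/(v + v_s) = 33.3 × 341/394.5 ≈ 28.8 Hz.
Drop: f₁ − f₂ = 2f·v·v_s/(v² − v_s²) = 2 × 33.3 × 341 × 53.5/(341² − 53.5²) ≈ 10.7 Hz.

10.7 Hz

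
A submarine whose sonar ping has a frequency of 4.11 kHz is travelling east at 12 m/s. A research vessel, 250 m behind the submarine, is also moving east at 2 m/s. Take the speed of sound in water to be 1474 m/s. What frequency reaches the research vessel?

4.08 kHz

The research vessel is behind, so the submarine is moving away from it while the research vessel is moving toward the submarine.
With source receding and observer approaching, f' = f · (v + v_o)/(v + v_s).
f' = 4.11 × (1474 + 2)/(1474 + 12) = 4.11 × 1476/1486 ≈ 4.08 kHz.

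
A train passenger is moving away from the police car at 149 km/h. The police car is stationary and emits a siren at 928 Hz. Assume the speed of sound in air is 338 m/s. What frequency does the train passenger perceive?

814 Hz

149 km/h = 41.39 m/s.
Only the observer moves, away from the source, so f' = f · (v − v_o)/v.
f' = 928 × (338 − 41.39)/338 = 928 × 296.61/338 ≈ 814 Hz.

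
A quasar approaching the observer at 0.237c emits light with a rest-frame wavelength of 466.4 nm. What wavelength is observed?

366.3 nm

Relativistic Doppler for wavelength: λ' = λ₀ · √((1 − β)/(1 + β)).
λ' = 466.4 × √(0.7630/1.2370) = 466.4 × 0.78538 ≈ 366.3 nm.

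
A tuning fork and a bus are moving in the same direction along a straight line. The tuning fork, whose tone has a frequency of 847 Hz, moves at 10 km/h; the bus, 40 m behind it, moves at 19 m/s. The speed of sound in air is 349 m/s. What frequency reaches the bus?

886 Hz

10 km/h = 2.778 m/s.
The bus is behind, so the tuning fork is moving away from it while the bus is moving toward the tuning fork.
Both move, so f' = f · (v + v_o)/(v + v_s).
f' = 847 × (349 + 19)/(349 + 2.778) = 847 × 368/351.78 ≈ 886 Hz.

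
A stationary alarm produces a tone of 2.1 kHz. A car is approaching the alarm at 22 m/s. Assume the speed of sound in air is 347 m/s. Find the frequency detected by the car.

Only the observer moves, toward the source, so f' = f · (v + v_o)/v.
f' = 2.1 × (347 + 22)/347 = 2.1 × 369/347 ≈ 2.23 kHz.

2.23 kHz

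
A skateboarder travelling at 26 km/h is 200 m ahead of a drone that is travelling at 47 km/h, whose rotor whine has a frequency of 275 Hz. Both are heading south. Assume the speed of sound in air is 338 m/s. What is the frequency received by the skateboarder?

47 km/h = 13.06 m/s; 26 km/h = 7.222 m/s.
The skateboarder is ahead, so the drone is moving toward it while the skateboarder is moving away from the drone.
Both move, so f' = f · (v − v_o)/(v − v_s).
f' = 275 × (338 − 7.222)/(338 − 13.06) = 275 × 330.78/324.94 ≈ 280 Hz.

280 Hz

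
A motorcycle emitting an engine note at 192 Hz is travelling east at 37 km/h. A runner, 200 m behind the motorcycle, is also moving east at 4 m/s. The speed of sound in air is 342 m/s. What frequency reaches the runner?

189 Hz

37 km/h = 10.28 m/s.
The runner is behind, so the motorcycle is moving away from it while the runner is moving toward the motorcycle.
With source receding and observer approaching, f' = f · (v + v_o)/(v + v_s).
f' = 192 × (342 + 4)/(342 + 10.28) = 192 × 346/352.28 ≈ 189 Hz.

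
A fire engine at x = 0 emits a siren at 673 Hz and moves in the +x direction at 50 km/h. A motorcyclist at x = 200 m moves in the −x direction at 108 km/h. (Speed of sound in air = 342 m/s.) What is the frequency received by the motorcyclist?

50 km/h = 13.89 m/s; 108 km/h = 30 m/s.
The observer lies on the +x side, so the source is heading toward the observer and the observer is heading toward the source.
With source approaching and observer approaching, f' = f · (v + v_o)/(v − v_s).
f' = 673 × (342 + 30)/(342 − 13.89) = 673 × 372/328.11 ≈ 763 Hz.

763 Hz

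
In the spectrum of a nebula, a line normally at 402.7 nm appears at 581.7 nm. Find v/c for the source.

λ'/λ₀ = 1.4445 > 1 (redshift), so the source is receding.
λ'/λ₀ = √((1 + β)/(1 − β)) for a receding source ⇒ β = (r² − 1)/(r² + 1) with r = λ'/λ₀.
β = (2.0866 − 1)/(2.0866 + 1) ≈ 0.352.

0.352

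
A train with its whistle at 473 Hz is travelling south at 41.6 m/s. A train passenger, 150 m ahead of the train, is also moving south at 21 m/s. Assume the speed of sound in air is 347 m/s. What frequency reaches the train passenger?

The train passenger is ahead, so the train is moving toward it while the train passenger is moving away from the train.
With source approaching and observer receding, f' = f · (v − v_o)/(v − v_s).
f' = 473 × (347 − 21)/(347 − 41.6) = 473 × 326/305.4 ≈ 505 Hz.

505 Hz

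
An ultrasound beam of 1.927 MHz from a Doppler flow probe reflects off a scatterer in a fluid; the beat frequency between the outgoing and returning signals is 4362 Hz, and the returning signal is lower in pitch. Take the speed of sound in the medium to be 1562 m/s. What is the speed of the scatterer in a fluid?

Double Doppler shift off a moving reflector: f₂ = f₀ · (v + u)/(v − u) (u > 0 toward emitter).
Returning signal is lower, so f₂ = f₀ − Δf = 1927000 − 4362 = 1922638 Hz.
Rearranging, u = v · (f₂ − f₀)/(f₂ + f₀) = 1562 × -4362/3849638 ≈ -1.77 m/s.
So the scatterer in a fluid is moving at 1.77 m/s away from the emitter.

1.77 m/s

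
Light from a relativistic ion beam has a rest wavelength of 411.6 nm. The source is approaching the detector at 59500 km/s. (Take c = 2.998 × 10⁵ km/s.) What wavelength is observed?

336.6 nm

β = v/c = 59500/299800 = 0.1985.
Relativistic Doppler for wavelength: λ' = λ₀ · √((1 − β)/(1 + β)).
λ' = 411.6 × √(0.8015/1.1985) = 411.6 × 0.81780 ≈ 336.6 nm.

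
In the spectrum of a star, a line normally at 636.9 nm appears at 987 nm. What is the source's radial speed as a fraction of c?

λ'/λ₀ = 1.5497 > 1 (redshift), so the source is receding.
λ'/λ₀ = √((1 + β)/(1 − β)) for a receding source ⇒ β = (r² − 1)/(r² + 1) with r = λ'/λ₀.
β = (2.4016 − 1)/(2.4016 + 1) ≈ 0.412.

0.412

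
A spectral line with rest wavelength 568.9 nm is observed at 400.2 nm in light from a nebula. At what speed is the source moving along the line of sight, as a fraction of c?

0.338

λ'/λ₀ = 0.7035 < 1 (blueshift), so the source is approaching.
λ'/λ₀ = √((1 − β)/(1 + β)) for an approaching source ⇒ β = (1 − r²)/(1 + r²) with r = λ'/λ₀.
β = (1 − 0.4949)/(1 + 0.4949) ≈ 0.338.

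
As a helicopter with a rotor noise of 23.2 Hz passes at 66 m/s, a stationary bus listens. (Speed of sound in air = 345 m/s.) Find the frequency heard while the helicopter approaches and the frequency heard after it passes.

Approaching: f₁ = f · v/(v − v_s) = 23.2 × 345/279 ≈ 28.7 Hz.
Receding: f₂ = f · v/(v + v_s) = 23.2 × 345/411 ≈ 19.5 Hz.

28.7 Hz approaching; 19.5 Hz receding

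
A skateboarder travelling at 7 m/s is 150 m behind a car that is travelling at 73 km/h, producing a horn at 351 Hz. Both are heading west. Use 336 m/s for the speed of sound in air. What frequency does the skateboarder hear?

338 Hz

73 km/h = 20.28 m/s.
The skateboarder is behind, so the car is moving away from it while the skateboarder is moving toward the car.
General Doppler shift: f' = f · (v + v_o)/(v + v_s).
f' = 351 × (336 + 7)/(336 + 20.28) = 351 × 343/356.28 ≈ 338 Hz.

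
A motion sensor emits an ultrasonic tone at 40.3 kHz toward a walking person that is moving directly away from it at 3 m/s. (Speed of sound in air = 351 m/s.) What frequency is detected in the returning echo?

39.6 kHz

At the walking person (a moving observer), f₁ = f₀ · (v − u)/v = 40.3 × 348/351 ≈ 40.0 kHz.
On reflection it acts as a source moving away from the stationary detector: f₂ = f₁ · v/(v + u) = 40.0 × 351/354 ≈ 39.6 kHz.
Equivalently f₂ = f₀ · (v − u)/(v + u).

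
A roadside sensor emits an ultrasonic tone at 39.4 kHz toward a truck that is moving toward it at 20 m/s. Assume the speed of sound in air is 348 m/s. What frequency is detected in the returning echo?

At the truck (a moving observer), f₁ = f₀ · (v + u)/v = 39.4 × 368/348 ≈ 41.7 kHz.
The reflection then acts as a moving source: f₂ = f₁ · v/(v − u) ≈ 44.2 kHz.

44.2 kHz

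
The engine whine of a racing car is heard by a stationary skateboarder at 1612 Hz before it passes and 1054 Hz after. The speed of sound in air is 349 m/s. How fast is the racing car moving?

f₁/f₂ = (v + v_s)/(v − v_s), so v_s = v · (f₁ − f₂)/(f₁ + f₂).
v_s = 349 × (1612 − 1054)/(1612 + 1054) = 349 × 558/2666 ≈ 73 m/s.

73 m/s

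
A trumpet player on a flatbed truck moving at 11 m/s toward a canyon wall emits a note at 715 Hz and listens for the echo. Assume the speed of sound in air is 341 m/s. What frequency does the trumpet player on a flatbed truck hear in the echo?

763 Hz

The canyon wall receives the sound from a moving source: f₁ = f₀ · v/(v − v_e) = 715 × 341/330 ≈ 739 Hz.
On the return leg the trumpet player on a flatbed truck is a moving observer: f₂ = f₁ · (v + v_e)/v = 739 × 352/341 ≈ 763 Hz.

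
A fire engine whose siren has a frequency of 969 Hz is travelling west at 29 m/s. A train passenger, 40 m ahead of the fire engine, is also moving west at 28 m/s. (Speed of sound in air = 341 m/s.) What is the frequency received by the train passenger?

972 Hz

The train passenger is ahead, so the fire engine is moving toward it while the train passenger is moving away from the fire engine.
Both move, so f' = f · (v − v_o)/(v − v_s).
f' = 969 × (341 − 28)/(341 − 29) = 969 × 313/312 ≈ 972 Hz.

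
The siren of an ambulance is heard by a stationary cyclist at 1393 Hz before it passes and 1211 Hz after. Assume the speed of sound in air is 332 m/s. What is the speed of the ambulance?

23.2 m/s

f₁/f₂ = (v + v_s)/(v − v_s), so v_s = v · (f₁ − f₂)/(f₁ + f₂).
v_s = 332 × (1393 − 1211)/(1393 + 1211) = 332 × 182/2604 ≈ 23.2 m/s.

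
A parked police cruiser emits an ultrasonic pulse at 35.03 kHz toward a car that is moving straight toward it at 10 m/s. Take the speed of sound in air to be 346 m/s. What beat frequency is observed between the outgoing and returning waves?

2085 Hz

At the car (a moving observer), f₁ = f₀ · (v + u)/v = 35.03 × 356/346 ≈ 36.04 kHz.
On reflection it acts as a source moving toward the stationary detector: f₂ = f₁ · v/(v − u) = 36.04 × 346/336 ≈ 37.12 kHz.
Equivalently f₂ = f₀ · (v + u)/(v − u).
Beat frequency (with f₀ = 35030 Hz): |f₂ − f₀| = 2u·f₀/(v − u) = 2 × 10 × 35030/336 ≈ 2085 Hz.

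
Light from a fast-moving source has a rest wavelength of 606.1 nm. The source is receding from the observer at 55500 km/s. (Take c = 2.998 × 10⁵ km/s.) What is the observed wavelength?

β = v/c = 55500/299800 = 0.1851.
Relativistic Doppler for wavelength: λ' = λ₀ · √((1 + β)/(1 − β)).
λ' = 606.1 × √(1.1851/0.8149) = 606.1 × 1.20597 ≈ 730.9 nm.

730.9 nm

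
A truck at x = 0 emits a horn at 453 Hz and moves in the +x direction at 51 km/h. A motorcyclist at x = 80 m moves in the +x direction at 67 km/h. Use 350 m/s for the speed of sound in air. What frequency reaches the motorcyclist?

51 km/h = 14.17 m/s; 67 km/h = 18.61 m/s.
The observer lies on the +x side, so the source is heading toward the observer and the observer is heading away from the source.
General Doppler shift: f' = f · (v − v_o)/(v − v_s).
f' = 453 × (350 − 18.61)/(350 − 14.17) = 453 × 331.39/335.83 ≈ 447 Hz.

447 Hz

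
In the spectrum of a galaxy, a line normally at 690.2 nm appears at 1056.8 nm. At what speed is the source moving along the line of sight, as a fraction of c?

0.402

λ'/λ₀ = 1.5312 > 1 (redshift), so the source is receding.
λ'/λ₀ = √((1 + β)/(1 − β)) for a receding source ⇒ β = (r² − 1)/(r² + 1) with r = λ'/λ₀.
β = (2.3444 − 1)/(2.3444 + 1) ≈ 0.402.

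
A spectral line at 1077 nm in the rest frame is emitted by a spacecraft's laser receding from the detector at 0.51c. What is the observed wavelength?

Relativistic Doppler for wavelength: λ' = λ₀ · √((1 + β)/(1 − β)).
λ' = 1077 × √(1.5100/0.4900) = 1077 × 1.75546 ≈ 1890.6 nm.

1890.6 nm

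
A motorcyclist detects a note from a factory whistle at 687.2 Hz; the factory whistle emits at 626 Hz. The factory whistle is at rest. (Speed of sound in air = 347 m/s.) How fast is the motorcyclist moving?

34 m/s

f' > f, so the motorcyclist is approaching.
f' = f · (v + v_o)/v ⇒ v_o = v · |f'/f − 1|.
v_o = 347 × |687.2/626 − 1| = 347 × 0.09776 ≈ 34 m/s.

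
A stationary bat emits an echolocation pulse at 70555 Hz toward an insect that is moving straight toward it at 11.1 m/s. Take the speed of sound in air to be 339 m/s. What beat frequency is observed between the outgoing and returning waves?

4777 Hz

The insect first receives the wave as a moving observer: f₁ = f₀ · (v + u)/v = 70555 × (339 + 11.1)/339 ≈ 72865 Hz.
The reflection then acts as a moving source: f₂ = f₁ · v/(v − u) ≈ 75332 Hz.
Equivalently f₂ = f₀ · (v + u)/(v − u).
Beat frequency: |f₂ − f₀| = 2u·f₀/(v − u) = 2 × 11.1 × 70555/327.9 ≈ 4777 Hz.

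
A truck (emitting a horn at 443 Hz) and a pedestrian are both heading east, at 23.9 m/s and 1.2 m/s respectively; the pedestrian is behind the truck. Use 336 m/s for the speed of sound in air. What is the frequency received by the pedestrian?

The pedestrian is behind, so the truck is moving away from it while the pedestrian is moving toward the truck.
General Doppler shift: f' = f · (v + v_o)/(v + v_s).
f' = 443 × (336 + 1.2)/(336 + 23.9) = 443 × 337.2/359.9 ≈ 415 Hz.

415 Hz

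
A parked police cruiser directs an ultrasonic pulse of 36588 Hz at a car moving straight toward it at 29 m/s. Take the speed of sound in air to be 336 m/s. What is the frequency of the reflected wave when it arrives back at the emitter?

At the car (a moving observer), f₁ = f₀ · (v + u)/v = 36588 × 365/336 ≈ 39746 Hz.
On reflection it acts as a source moving toward the stationary detector: f₂ = f₁ · v/(v − u) = 39746 × 336/307 ≈ 43500 Hz.
Equivalently f₂ = f₀ · (v + u)/(v − u).

43500 Hz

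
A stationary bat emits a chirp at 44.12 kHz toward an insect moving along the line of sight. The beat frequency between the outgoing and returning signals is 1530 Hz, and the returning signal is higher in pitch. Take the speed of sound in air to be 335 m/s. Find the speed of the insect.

5.7 m/s

Double Doppler shift off a moving reflector: f₂ = f₀ · (v + u)/(v − u) (u > 0 toward emitter).
Returning signal is higher, so f₂ = f₀ + Δf = 44120 + 1530 = 45650 Hz.
Rearranging, u = v · (f₂ − f₀)/(f₂ + f₀) = 335 × 1530/89770 ≈ 5.7 m/s.
So the insect is moving at 5.7 m/s toward the emitter.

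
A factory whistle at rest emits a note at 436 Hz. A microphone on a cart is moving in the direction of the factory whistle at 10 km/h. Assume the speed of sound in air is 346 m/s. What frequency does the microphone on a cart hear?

10 km/h = 2.778 m/s.
Only the observer moves, toward the source, so f' = f · (v + v_o)/v.
f' = 436 × (346 + 2.778)/346 = 436 × 348.78/346 ≈ 440 Hz.

440 Hz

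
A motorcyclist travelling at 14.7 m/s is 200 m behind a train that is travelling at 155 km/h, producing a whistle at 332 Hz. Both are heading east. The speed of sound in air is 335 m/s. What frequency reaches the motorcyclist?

155 km/h = 43.06 m/s.
The motorcyclist is behind, so the train is moving away from it while the motorcyclist is moving toward the train.
With source receding and observer approaching, f' = f · (v + v_o)/(v + v_s).
f' = 332 × (335 + 14.7)/(335 + 43.06) = 332 × 349.7/378.06 ≈ 307 Hz.

307 Hz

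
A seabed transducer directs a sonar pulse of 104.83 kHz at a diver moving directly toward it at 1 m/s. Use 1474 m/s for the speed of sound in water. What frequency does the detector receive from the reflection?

105.0 kHz

At the diver (a moving observer), f₁ = f₀ · (v + u)/v = 104.83 × 1475/1474 ≈ 104.9 kHz.
On reflection it acts as a source moving toward the stationary detector: f₂ = f₁ · v/(v − u) = 104.9 × 1474/1473 ≈ 105.0 kHz.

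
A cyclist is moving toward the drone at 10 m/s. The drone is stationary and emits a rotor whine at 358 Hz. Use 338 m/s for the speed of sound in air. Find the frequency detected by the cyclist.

Moving observer, stationary source: f' = f · (v + v_o)/v.
f' = 358 × (338 + 10)/338 = 358 × 348/338 ≈ 369 Hz.

369 Hz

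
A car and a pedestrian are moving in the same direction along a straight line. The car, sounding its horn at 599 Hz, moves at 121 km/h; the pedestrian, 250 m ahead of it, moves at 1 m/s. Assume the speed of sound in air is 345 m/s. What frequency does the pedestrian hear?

121 km/h = 33.61 m/s.
The pedestrian is ahead, so the car is moving toward it while the pedestrian is moving away from the car.
With source approaching and observer receding, f' = f · (v − v_o)/(v − v_s).
f' = 599 × (345 − 1)/(345 − 33.61) = 599 × 344/311.39 ≈ 662 Hz.

662 Hz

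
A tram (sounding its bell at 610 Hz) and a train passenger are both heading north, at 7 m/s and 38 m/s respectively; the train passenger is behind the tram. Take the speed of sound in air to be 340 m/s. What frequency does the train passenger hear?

664 Hz

The train passenger is behind, so the tram is moving away from it while the train passenger is moving toward the tram.
General Doppler shift: f' = f · (v + v_o)/(v + v_s).
f' = 610 × (340 + 38)/(340 + 7) = 610 × 378/347 ≈ 664 Hz.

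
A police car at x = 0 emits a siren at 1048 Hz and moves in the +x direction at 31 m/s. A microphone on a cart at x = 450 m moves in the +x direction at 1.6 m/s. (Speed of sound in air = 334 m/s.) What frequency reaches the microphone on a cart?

The observer lies on the +x side, so the source is heading toward the observer and the observer is heading away from the source.
With source approaching and observer receding, f' = f · (v − v_o)/(v − v_s).
f' = 1048 × (334 − 1.6)/(334 − 31) = 1048 × 332.4/303 ≈ 1150 Hz.

1150 Hz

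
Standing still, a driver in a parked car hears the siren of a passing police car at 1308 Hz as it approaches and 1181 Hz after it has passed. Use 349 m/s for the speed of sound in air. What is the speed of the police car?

17.8 m/s

f₁/f₂ = (v + v_s)/(v − v_s), so v_s = v · (f₁ − f₂)/(f₁ + f₂).
v_s = 349 × (1308 − 1181)/(1308 + 1181) = 349 × 127/2489 ≈ 17.8 m/s.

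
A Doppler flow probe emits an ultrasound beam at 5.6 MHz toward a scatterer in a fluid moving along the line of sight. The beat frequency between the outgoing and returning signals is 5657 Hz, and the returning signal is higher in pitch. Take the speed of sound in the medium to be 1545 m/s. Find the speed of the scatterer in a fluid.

0.78 m/s

Double Doppler shift off a moving reflector: f₂ = f₀ · (v + u)/(v − u) (u > 0 toward emitter).
Returning signal is higher, so f₂ = f₀ + Δf = 5600000 + 5657 = 5605657 Hz.
Rearranging, u = v · (f₂ − f₀)/(f₂ + f₀) = 1545 × 5657/11205657 ≈ 0.78 m/s.
So the scatterer in a fluid is moving at 0.78 m/s toward the emitter.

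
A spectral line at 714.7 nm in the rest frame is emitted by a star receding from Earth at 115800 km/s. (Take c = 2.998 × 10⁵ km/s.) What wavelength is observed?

1074.1 nm

β = v/c = 115800/299800 = 0.3863.
Relativistic Doppler for wavelength: λ' = λ₀ · √((1 + β)/(1 − β)).
λ' = 714.7 × √(1.3863/0.6137) = 714.7 × 1.50290 ≈ 1074.1 nm.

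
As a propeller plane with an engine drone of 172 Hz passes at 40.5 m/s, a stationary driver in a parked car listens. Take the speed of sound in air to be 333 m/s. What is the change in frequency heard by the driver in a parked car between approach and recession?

42.5 Hz

Approaching: f₁ = f · v/(v − v_s) = 172 × 333/292.5 ≈ 195.8 Hz.
Receding: f₂ = f · v/(v + v_s) = 172 × 333/373.5 ≈ 153.3 Hz.
Drop: f₁ − f₂ = 2f·v·v_s/(v² − v_s²) = 2 × 172 × 333 × 40.5/(333² − 40.5²) ≈ 42.5 Hz.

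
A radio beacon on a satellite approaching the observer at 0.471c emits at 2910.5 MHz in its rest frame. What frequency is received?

Relativistic Doppler for frequency: f' = f₀ · √((1 + β)/(1 − β)).
f' = 2910.5 × √(1.4710/0.5290) = 2910.5 × 1.66755 ≈ 4853.4 MHz.

4853.4 MHz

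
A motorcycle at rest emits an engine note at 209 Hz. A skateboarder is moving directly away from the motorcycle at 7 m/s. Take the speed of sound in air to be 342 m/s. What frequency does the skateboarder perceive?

Only the observer moves, away from the source, so f' = f · (v − v_o)/v.
f' = 209 × (342 − 7)/342 = 209 × 335/342 ≈ 205 Hz.

205 Hz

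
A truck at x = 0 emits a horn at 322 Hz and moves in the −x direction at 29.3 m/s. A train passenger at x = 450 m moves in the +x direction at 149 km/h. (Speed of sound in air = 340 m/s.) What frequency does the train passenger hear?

260 Hz

149 km/h = 41.39 m/s.
The observer lies on the +x side, so the source is heading away from the observer and the observer is heading away from the source.
Both move, so f' = f · (v − v_o)/(v + v_s).
f' = 322 × (340 − 41.39)/(340 + 29.3) = 322 × 298.61/369.3 ≈ 260 Hz.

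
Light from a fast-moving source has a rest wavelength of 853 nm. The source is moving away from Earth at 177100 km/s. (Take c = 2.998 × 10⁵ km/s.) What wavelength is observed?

β = v/c = 177100/299800 = 0.5907.
Relativistic Doppler for wavelength: λ' = λ₀ · √((1 + β)/(1 − β)).
λ' = 853 × √(1.5907/0.4093) = 853 × 1.97148 ≈ 1681.7 nm.

1681.7 nm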